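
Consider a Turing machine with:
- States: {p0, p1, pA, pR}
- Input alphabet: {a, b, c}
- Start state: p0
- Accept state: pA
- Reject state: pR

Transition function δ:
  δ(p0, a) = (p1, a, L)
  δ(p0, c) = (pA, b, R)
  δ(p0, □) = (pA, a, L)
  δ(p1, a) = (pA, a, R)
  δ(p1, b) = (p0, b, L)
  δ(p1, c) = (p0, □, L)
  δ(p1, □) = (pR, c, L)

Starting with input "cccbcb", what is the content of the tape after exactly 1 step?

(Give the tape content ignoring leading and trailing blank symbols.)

Execution trace:
Initial: [p0]cccbcb
Step 1: δ(p0, c) = (pA, b, R) → b[pA]ccbcb

The machine reaches the accept state pA and halts.

After 1 step, the tape (ignoring leading/trailing blanks) is: bccbcb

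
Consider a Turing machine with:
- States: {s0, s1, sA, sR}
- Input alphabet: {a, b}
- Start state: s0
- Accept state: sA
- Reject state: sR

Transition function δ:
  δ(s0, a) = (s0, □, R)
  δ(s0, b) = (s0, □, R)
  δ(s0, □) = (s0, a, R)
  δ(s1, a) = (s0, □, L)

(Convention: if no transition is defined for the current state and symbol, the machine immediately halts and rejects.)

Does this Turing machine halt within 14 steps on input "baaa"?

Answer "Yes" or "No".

Execution trace:
Initial: [s0]baaa
Step 1: δ(s0, b) = (s0, □, R) → □[s0]aaa
Step 2: δ(s0, a) = (s0, □, R) → □□[s0]aa
Step 3: δ(s0, a) = (s0, □, R) → □□□[s0]a
Step 4: δ(s0, a) = (s0, □, R) → □□□□[s0]□
Step 5: δ(s0, □) = (s0, a, R) → □□□□a[s0]□
Step 6: δ(s0, □) = (s0, a, R) → □□□□aa[s0]□
Step 7: δ(s0, □) = (s0, a, R) → □□□□aaa[s0]□
Step 8: δ(s0, □) = (s0, a, R) → □□□□aaaa[s0]□
Step 9: δ(s0, □) = (s0, a, R) → □□□□aaaaa[s0]□
Step 10: δ(s0, □) = (s0, a, R) → □□□□aaaaaa[s0]□
Step 11: δ(s0, □) = (s0, a, R) → □□□□aaaaaaa[s0]□
Step 12: δ(s0, □) = (s0, a, R) → □□□□aaaaaaaa[s0]□
Step 13: δ(s0, □) = (s0, a, R) → □□□□aaaaaaaaa[s0]□
Step 14: δ(s0, □) = (s0, a, R) → □□□□aaaaaaaaaa[s0]□

The machine has not reached a halting state after 14 steps.
The machine did not halt within the 14-step bound.

Answer: No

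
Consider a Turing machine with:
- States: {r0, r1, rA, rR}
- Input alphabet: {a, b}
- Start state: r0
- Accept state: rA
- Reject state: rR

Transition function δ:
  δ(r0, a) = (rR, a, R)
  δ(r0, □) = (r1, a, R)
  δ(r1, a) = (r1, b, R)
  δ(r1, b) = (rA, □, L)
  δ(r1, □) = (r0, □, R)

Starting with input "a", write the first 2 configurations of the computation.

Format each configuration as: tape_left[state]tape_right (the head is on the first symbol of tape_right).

Transitions applied:
Step 1: δ(r0, a) = (rR, a, R)

The first 2 configurations are:
[r0]a ⊢ a[rR]□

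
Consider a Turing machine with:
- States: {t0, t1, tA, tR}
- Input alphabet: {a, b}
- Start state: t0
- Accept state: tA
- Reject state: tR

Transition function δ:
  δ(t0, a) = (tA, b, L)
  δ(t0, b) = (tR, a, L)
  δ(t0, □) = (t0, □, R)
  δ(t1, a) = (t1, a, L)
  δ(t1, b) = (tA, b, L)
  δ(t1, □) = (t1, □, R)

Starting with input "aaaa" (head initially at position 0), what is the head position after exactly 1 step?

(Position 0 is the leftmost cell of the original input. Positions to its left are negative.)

Execution trace (head position shown):
Step 0: [t0]aaaa  (head at position 0)
Step 1: move left → [tA]□baaa  (head at position -1)

After 1 step, the head is at position -1.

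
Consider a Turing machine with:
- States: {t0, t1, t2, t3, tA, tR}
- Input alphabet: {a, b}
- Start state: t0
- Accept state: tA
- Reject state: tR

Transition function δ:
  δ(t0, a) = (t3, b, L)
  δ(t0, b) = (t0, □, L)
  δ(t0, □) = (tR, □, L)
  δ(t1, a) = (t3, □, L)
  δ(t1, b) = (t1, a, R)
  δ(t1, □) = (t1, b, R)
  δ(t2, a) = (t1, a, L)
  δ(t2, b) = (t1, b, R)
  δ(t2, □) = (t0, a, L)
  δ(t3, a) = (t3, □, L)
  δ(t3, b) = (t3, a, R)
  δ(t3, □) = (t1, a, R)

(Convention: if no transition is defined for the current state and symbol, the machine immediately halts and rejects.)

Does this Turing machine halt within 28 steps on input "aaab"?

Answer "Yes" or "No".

Execution trace:
Initial: [t0]aaab
Step 1: δ(t0, a) = (t3, b, L) → [t3]□baab
Step 2: δ(t3, □) = (t1, a, R) → a[t1]baab
Step 3: δ(t1, b) = (t1, a, R) → aa[t1]aab
Step 4: δ(t1, a) = (t3, □, L) → a[t3]a□ab
Step 5: δ(t3, a) = (t3, □, L) → [t3]a□□ab
Step 6: δ(t3, a) = (t3, □, L) → [t3]□□□□ab
Step 7: δ(t3, □) = (t1, a, R) → a[t1]□□□ab
Step 8: δ(t1, □) = (t1, b, R) → ab[t1]□□ab
Step 9: δ(t1, □) = (t1, b, R) → abb[t1]□ab
Step 10: δ(t1, □) = (t1, b, R) → abbb[t1]ab
Step 11: δ(t1, a) = (t3, □, L) → abb[t3]b□b
Step 12: δ(t3, b) = (t3, a, R) → abba[t3]□b
Step 13: δ(t3, □) = (t1, a, R) → abbaa[t1]b
Step 14: δ(t1, b) = (t1, a, R) → abbaaa[t1]□
Step 15: δ(t1, □) = (t1, b, R) → abbaaab[t1]□
Step 16: δ(t1, □) = (t1, b, R) → abbaaabb[t1]□
Step 17: δ(t1, □) = (t1, b, R) → abbaaabbb[t1]□
Step 18: δ(t1, □) = (t1, b, R) → abbaaabbbb[t1]□
Step 19: δ(t1, □) = (t1, b, R) → abbaaabbbbb[t1]□
Step 20: δ(t1, □) = (t1, b, R) → abbaaabbbbbb[t1]□
Step 21: δ(t1, □) = (t1, b, R) → abbaaabbbbbbb[t1]□
Step 22: δ(t1, □) = (t1, b, R) → abbaaabbbbbbbb[t1]□
Step 23: δ(t1, □) = (t1, b, R) → abbaaabbbbbbbbb[t1]□
Step 24: δ(t1, □) = (t1, b, R) → abbaaabbbbbbbbbb[t1]□
Step 25: δ(t1, □) = (t1, b, R) → abbaaabbbbbbbbbbb[t1]□
Step 26: δ(t1, □) = (t1, b, R) → abbaaabbbbbbbbbbbb[t1]□
Step 27: δ(t1, □) = (t1, b, R) → abbaaabbbbbbbbbbbbb[t1]□
Step 28: δ(t1, □) = (t1, b, R) → abbaaabbbbbbbbbbbbbb[t1]□

The machine has not reached a halting state after 28 steps.
The machine did not halt within the 28-step bound.

Answer: No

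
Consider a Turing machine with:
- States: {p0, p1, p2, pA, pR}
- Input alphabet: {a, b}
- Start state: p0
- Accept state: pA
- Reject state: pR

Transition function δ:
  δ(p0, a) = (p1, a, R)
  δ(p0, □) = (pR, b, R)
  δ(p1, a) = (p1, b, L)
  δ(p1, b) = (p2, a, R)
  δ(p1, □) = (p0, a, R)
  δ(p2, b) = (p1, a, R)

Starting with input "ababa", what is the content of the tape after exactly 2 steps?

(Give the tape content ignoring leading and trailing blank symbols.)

Execution trace:
Initial: [p0]ababa
Step 1: δ(p0, a) = (p1, a, R) → a[p1]baba
Step 2: δ(p1, b) = (p2, a, R) → aa[p2]aba

No transition is defined for δ(p2, a). By convention the machine halts and rejects.

After 2 steps, the tape (ignoring leading/trailing blanks) is: aaaba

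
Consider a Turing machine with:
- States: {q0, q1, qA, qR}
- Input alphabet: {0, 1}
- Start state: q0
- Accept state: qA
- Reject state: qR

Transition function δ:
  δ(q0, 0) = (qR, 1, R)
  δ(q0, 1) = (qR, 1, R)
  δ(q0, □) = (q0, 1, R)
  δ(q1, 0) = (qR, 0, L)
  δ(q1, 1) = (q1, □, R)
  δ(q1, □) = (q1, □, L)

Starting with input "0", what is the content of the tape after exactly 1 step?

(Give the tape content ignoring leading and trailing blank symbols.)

Execution trace:
Initial: [q0]0
Step 1: δ(q0, 0) = (qR, 1, R) → 1[qR]□

The machine reaches the reject state qR and halts.

After 1 step, the tape (ignoring leading/trailing blanks) is: 1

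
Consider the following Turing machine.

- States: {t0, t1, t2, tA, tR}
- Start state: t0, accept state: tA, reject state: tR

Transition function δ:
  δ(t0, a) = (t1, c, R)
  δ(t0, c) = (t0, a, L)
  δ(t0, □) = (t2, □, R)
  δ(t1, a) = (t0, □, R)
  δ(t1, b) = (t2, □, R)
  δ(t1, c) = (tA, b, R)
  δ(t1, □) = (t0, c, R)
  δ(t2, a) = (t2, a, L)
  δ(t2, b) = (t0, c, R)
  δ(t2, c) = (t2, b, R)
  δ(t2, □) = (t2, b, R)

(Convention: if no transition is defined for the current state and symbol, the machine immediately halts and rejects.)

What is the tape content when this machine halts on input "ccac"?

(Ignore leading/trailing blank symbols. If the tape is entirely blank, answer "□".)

Execution trace:
Initial: [t0]ccac
Step 1: δ(t0, c) = (t0, a, L) → [t0]□acac
Step 2: δ(t0, □) = (t2, □, R) → □[t2]acac
Step 3: δ(t2, a) = (t2, a, L) → [t2]□acac
Step 4: δ(t2, □) = (t2, b, R) → b[t2]acac
Step 5: δ(t2, a) = (t2, a, L) → [t2]bacac
Step 6: δ(t2, b) = (t0, c, R) → c[t0]acac
Step 7: δ(t0, a) = (t1, c, R) → cc[t1]cac
Step 8: δ(t1, c) = (tA, b, R) → ccb[tA]ac

The machine reaches the accept state tA and halts.

Final tape (ignoring leading/trailing blanks): ccbac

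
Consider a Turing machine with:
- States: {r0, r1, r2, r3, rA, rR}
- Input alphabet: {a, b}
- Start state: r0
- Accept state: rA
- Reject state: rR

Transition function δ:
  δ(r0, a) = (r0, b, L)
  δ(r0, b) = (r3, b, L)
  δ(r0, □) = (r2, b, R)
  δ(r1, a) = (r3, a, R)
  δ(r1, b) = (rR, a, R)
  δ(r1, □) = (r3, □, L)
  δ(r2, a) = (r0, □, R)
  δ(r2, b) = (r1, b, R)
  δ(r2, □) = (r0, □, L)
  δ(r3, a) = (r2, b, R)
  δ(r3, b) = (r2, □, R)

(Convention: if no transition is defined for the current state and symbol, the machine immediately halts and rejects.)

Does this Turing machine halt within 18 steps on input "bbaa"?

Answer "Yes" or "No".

Execution trace:
Initial: [r0]bbaa
Step 1: δ(r0, b) = (r3, b, L) → [r3]□bbaa

No transition is defined for δ(r3, □). By convention the machine halts and rejects.
The machine halted after 1 step (within the 18-step bound).

Answer: Yes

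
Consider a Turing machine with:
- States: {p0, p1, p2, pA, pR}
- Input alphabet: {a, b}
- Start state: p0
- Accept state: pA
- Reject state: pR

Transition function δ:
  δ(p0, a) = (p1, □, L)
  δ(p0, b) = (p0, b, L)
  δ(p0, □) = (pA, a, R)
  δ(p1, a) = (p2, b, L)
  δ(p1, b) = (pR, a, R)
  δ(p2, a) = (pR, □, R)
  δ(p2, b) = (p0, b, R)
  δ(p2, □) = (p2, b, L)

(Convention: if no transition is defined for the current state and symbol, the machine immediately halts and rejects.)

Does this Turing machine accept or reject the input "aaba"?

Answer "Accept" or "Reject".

Execution trace:
Initial: [p0]aaba
Step 1: δ(p0, a) = (p1, □, L) → [p1]□□aba

No transition is defined for δ(p1, □). By convention the machine halts and rejects.

Answer: Reject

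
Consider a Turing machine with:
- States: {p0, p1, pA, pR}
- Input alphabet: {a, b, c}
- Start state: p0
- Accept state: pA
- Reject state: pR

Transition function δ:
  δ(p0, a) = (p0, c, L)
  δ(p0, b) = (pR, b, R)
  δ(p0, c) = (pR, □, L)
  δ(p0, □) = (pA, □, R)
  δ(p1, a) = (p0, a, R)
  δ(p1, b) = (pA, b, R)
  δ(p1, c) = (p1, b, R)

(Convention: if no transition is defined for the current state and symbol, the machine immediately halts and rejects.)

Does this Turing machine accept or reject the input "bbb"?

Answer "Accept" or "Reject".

Execution trace:
Initial: [p0]bbb
Step 1: δ(p0, b) = (pR, b, R) → b[pR]bb

The machine reaches the reject state pR and halts.

Answer: Reject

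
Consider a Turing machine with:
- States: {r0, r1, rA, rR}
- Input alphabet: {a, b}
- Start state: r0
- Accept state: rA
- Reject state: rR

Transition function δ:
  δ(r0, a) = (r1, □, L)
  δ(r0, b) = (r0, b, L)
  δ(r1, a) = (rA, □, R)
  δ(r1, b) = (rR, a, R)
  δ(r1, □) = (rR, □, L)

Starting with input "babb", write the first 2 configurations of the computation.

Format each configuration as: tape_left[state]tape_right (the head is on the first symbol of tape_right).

Transitions applied:
Step 1: δ(r0, b) = (r0, b, L)

The first 2 configurations are:
[r0]babb ⊢ [r0]□babb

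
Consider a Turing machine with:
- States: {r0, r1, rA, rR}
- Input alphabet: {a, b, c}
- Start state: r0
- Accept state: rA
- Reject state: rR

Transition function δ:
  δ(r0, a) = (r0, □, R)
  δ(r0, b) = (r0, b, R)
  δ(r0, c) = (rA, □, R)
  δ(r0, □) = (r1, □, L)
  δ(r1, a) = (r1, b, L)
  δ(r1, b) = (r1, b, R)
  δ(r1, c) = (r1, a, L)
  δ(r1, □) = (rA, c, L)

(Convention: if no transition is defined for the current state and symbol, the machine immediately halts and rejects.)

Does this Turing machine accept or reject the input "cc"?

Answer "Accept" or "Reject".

Execution trace:
Initial: [r0]cc
Step 1: δ(r0, c) = (rA, □, R) → □[rA]c

The machine reaches the accept state rA and halts.

Answer: Accept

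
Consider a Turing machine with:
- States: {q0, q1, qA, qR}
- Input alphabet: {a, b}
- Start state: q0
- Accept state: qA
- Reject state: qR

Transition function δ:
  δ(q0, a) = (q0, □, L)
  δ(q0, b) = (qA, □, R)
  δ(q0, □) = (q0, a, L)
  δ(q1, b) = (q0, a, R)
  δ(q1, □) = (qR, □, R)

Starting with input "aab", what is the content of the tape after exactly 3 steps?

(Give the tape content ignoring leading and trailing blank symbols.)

Execution trace:
Initial: [q0]aab
Step 1: δ(q0, a) = (q0, □, L) → [q0]□□ab
Step 2: δ(q0, □) = (q0, a, L) → [q0]□a□ab
Step 3: δ(q0, □) = (q0, a, L) → [q0]□aa□ab

After 3 steps, the tape (ignoring leading/trailing blanks) is: aa□ab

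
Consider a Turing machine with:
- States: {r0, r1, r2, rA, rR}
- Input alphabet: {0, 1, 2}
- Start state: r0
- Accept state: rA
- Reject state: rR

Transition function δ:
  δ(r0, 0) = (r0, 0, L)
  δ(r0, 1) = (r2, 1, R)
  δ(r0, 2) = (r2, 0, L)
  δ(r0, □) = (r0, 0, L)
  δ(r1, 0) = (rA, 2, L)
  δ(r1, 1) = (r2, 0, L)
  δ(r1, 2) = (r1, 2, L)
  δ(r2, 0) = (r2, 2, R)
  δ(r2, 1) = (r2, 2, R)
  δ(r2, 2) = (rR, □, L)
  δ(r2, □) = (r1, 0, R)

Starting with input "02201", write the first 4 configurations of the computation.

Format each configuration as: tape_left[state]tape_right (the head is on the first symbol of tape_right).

Transitions applied:
Step 1: δ(r0, 0) = (r0, 0, L)
Step 2: δ(r0, □) = (r0, 0, L)
Step 3: δ(r0, □) = (r0, 0, L)

The first 4 configurations are:
[r0]02201 ⊢ [r0]□02201 ⊢ [r0]□002201 ⊢ [r0]□0002201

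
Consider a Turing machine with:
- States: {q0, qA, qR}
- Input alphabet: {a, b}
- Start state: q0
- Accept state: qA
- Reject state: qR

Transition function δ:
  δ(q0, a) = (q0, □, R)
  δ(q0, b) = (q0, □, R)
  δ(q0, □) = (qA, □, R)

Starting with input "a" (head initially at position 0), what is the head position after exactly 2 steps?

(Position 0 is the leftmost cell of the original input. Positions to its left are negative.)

Execution trace (head position shown):
Step 0: [q0]a  (head at position 0)
Step 1: move right → □[q0]□  (head at position 1)
Step 2: move right → □□[qA]□  (head at position 2)

After 2 steps, the head is at position 2.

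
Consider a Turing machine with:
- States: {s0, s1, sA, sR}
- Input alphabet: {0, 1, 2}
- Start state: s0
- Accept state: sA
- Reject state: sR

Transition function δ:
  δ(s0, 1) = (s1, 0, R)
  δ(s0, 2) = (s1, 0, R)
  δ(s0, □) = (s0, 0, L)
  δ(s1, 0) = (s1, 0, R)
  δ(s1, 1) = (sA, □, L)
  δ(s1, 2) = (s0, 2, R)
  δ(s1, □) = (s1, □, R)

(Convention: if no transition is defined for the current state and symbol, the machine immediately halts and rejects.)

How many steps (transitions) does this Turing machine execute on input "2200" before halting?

Execution trace:
Initial: [s0]2200
Step 1: δ(s0, 2) = (s1, 0, R) → 0[s1]200
Step 2: δ(s1, 2) = (s0, 2, R) → 02[s0]00

No transition is defined for δ(s0, 0). By convention the machine halts and rejects.

The machine executed 2 steps before halting.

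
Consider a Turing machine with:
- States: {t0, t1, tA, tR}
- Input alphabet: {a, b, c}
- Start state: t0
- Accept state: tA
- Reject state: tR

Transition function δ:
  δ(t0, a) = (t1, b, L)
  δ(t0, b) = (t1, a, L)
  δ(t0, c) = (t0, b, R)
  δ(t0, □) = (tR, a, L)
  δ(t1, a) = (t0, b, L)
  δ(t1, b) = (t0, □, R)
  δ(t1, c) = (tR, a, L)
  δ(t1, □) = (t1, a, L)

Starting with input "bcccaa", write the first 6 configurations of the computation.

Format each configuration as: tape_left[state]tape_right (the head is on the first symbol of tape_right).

Transitions applied:
Step 1: δ(t0, b) = (t1, a, L)
Step 2: δ(t1, □) = (t1, a, L)
Step 3: δ(t1, □) = (t1, a, L)
Step 4: δ(t1, □) = (t1, a, L)
Step 5: δ(t1, □) = (t1, a, L)

The first 6 configurations are:
[t0]bcccaa ⊢ [t1]□acccaa ⊢ [t1]□aacccaa ⊢ [t1]□aaacccaa ⊢ [t1]□aaaacccaa ⊢ [t1]□aaaaacccaa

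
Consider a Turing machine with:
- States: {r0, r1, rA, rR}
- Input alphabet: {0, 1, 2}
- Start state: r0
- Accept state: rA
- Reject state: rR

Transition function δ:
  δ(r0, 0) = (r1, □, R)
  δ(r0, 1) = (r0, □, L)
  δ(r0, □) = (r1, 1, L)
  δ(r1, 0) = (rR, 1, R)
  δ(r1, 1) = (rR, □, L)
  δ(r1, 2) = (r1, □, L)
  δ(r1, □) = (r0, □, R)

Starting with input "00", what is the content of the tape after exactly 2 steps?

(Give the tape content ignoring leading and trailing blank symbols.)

Execution trace:
Initial: [r0]00
Step 1: δ(r0, 0) = (r1, □, R) → □[r1]0
Step 2: δ(r1, 0) = (rR, 1, R) → □1[rR]□

The machine reaches the reject state rR and halts.

After 2 steps, the tape (ignoring leading/trailing blanks) is: 1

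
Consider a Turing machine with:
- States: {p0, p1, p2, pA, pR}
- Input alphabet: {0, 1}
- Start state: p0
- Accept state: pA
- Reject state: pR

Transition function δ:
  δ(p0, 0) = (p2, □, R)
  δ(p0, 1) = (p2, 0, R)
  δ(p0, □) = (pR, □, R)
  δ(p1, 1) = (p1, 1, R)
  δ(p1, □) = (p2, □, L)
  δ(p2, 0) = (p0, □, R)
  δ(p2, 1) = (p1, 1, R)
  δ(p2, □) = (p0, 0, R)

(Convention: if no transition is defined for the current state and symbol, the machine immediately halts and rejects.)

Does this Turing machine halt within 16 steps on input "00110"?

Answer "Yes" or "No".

Execution trace:
Initial: [p0]00110
Step 1: δ(p0, 0) = (p2, □, R) → □[p2]0110
Step 2: δ(p2, 0) = (p0, □, R) → □□[p0]110
Step 3: δ(p0, 1) = (p2, 0, R) → □□0[p2]10
Step 4: δ(p2, 1) = (p1, 1, R) → □□01[p1]0

No transition is defined for δ(p1, 0). By convention the machine halts and rejects.
The machine halted after 4 steps (within the 16-step bound).

Answer: Yes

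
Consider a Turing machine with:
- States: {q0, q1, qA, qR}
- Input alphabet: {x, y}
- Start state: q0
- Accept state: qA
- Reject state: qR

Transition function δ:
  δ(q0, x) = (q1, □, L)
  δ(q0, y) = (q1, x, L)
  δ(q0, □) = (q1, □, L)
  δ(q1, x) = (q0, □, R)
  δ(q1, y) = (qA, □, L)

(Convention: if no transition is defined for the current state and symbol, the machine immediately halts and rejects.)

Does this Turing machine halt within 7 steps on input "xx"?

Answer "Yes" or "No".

Execution trace:
Initial: [q0]xx
Step 1: δ(q0, x) = (q1, □, L) → [q1]□□x

No transition is defined for δ(q1, □). By convention the machine halts and rejects.
The machine halted after 1 step (within the 7-step bound).

Answer: Yes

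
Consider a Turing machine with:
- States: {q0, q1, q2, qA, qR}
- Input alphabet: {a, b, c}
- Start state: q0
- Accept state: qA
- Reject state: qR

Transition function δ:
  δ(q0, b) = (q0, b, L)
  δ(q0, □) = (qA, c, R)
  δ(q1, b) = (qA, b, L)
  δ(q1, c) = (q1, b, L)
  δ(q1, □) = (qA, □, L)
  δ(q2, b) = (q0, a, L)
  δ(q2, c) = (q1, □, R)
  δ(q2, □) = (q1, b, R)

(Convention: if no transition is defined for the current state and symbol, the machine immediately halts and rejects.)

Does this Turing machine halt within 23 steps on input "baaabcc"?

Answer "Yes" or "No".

Execution trace:
Initial: [q0]baaabcc
Step 1: δ(q0, b) = (q0, b, L) → [q0]□baaabcc
Step 2: δ(q0, □) = (qA, c, R) → c[qA]baaabcc

The machine reaches the accept state qA and halts.
The machine halted after 2 steps (within the 23-step bound).

Answer: Yes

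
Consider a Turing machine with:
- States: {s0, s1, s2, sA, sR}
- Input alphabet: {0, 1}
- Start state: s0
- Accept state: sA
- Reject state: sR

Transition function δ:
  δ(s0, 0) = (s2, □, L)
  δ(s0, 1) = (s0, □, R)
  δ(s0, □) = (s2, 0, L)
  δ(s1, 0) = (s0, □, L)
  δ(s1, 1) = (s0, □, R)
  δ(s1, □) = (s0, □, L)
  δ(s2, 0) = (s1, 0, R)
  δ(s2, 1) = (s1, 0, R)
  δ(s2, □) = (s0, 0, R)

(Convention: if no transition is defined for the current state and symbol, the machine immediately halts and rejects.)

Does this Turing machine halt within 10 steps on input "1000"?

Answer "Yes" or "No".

Execution trace:
Initial: [s0]1000
Step 1: δ(s0, 1) = (s0, □, R) → □[s0]000
Step 2: δ(s0, 0) = (s2, □, L) → [s2]□□00
Step 3: δ(s2, □) = (s0, 0, R) → 0[s0]□00
Step 4: δ(s0, □) = (s2, 0, L) → [s2]0000
Step 5: δ(s2, 0) = (s1, 0, R) → 0[s1]000
Step 6: δ(s1, 0) = (s0, □, L) → [s0]0□00
Step 7: δ(s0, 0) = (s2, □, L) → [s2]□□□00
Step 8: δ(s2, □) = (s0, 0, R) → 0[s0]□□00
Step 9: δ(s0, □) = (s2, 0, L) → [s2]00□00
Step 10: δ(s2, 0) = (s1, 0, R) → 0[s1]0□00

The machine has not reached a halting state after 10 steps.
The machine did not halt within the 10-step bound.

Answer: No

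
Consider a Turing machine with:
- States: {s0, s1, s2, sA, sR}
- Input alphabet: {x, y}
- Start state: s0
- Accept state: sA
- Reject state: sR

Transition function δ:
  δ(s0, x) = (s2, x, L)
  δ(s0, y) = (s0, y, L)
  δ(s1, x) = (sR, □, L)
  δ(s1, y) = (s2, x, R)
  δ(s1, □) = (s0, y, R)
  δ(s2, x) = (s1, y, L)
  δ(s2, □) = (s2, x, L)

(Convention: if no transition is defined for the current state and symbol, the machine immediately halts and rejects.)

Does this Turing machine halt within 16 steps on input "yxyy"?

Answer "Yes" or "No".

Execution trace:
Initial: [s0]yxyy
Step 1: δ(s0, y) = (s0, y, L) → [s0]□yxyy

No transition is defined for δ(s0, □). By convention the machine halts and rejects.
The machine halted after 1 step (within the 16-step bound).

Answer: Yes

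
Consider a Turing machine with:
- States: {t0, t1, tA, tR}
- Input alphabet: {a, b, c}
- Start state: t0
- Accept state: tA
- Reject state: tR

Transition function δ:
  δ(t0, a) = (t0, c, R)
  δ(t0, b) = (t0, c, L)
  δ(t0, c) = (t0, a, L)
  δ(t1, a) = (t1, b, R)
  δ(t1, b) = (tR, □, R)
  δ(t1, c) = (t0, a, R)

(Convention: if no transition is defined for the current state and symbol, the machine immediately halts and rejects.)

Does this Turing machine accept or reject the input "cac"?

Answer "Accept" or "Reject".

Execution trace:
Initial: [t0]cac
Step 1: δ(t0, c) = (t0, a, L) → [t0]□aac

No transition is defined for δ(t0, □). By convention the machine halts and rejects.

Answer: Reject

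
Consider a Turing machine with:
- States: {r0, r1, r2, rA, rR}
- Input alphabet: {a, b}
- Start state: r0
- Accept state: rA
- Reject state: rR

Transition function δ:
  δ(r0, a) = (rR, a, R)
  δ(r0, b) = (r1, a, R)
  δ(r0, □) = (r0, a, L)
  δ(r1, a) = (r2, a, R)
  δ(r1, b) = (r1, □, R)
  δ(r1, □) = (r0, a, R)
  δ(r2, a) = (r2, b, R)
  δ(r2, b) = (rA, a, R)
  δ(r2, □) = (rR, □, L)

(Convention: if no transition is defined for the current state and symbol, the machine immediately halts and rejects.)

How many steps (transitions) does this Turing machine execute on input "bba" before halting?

Execution trace:
Initial: [r0]bba
Step 1: δ(r0, b) = (r1, a, R) → a[r1]ba
Step 2: δ(r1, b) = (r1, □, R) → a□[r1]a
Step 3: δ(r1, a) = (r2, a, R) → a□a[r2]□
Step 4: δ(r2, □) = (rR, □, L) → a□[rR]a□

The machine reaches the reject state rR and halts.

The machine executed 4 steps before halting.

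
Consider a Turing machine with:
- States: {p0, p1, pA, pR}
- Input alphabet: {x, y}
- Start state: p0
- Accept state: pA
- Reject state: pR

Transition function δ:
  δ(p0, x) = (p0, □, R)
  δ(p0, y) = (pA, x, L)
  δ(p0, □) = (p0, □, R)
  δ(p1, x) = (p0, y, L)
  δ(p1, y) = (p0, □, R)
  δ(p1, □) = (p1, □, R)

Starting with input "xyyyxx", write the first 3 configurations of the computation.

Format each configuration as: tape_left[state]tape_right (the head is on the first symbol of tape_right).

Transitions applied:
Step 1: δ(p0, x) = (p0, □, R)
Step 2: δ(p0, y) = (pA, x, L)

The first 3 configurations are:
[p0]xyyyxx ⊢ □[p0]yyyxx ⊢ [pA]□xyyxx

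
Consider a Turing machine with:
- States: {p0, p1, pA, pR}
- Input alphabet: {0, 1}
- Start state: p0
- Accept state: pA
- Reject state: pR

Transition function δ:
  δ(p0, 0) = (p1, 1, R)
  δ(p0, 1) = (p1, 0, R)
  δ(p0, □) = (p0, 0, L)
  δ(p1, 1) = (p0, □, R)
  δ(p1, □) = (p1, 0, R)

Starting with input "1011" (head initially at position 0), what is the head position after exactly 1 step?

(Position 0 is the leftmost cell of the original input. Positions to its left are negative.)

Execution trace (head position shown):
Step 0: [p0]1011  (head at position 0)
Step 1: move right → 0[p1]011  (head at position 1)

After 1 step, the head is at position 1.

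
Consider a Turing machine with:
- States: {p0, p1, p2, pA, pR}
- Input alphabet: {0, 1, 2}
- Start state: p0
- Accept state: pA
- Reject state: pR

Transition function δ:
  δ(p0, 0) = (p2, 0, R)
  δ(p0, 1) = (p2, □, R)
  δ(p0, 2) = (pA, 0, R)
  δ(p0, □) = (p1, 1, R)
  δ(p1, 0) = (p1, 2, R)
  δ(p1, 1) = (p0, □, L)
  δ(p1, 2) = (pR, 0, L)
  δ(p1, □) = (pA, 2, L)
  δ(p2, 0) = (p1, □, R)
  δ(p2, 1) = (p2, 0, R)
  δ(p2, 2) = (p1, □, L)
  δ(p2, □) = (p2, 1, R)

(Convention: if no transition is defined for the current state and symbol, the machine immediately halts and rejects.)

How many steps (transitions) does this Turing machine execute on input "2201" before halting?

Execution trace:
Initial: [p0]2201
Step 1: δ(p0, 2) = (pA, 0, R) → 0[pA]201

The machine reaches the accept state pA and halts.

The machine executed 1 step before halting.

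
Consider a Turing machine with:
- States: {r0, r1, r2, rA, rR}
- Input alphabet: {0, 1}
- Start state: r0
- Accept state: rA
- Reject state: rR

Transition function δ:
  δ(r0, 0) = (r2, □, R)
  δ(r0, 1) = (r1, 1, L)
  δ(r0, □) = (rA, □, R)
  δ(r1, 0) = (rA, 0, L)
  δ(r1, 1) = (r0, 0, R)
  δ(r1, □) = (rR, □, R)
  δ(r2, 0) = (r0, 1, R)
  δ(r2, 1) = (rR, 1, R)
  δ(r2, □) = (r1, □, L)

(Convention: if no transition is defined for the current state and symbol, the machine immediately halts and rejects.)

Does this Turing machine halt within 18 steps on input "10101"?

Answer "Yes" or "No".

Execution trace:
Initial: [r0]10101
Step 1: δ(r0, 1) = (r1, 1, L) → [r1]□10101
Step 2: δ(r1, □) = (rR, □, R) → □[rR]10101

The machine reaches the reject state rR and halts.
The machine halted after 2 steps (within the 18-step bound).

Answer: Yes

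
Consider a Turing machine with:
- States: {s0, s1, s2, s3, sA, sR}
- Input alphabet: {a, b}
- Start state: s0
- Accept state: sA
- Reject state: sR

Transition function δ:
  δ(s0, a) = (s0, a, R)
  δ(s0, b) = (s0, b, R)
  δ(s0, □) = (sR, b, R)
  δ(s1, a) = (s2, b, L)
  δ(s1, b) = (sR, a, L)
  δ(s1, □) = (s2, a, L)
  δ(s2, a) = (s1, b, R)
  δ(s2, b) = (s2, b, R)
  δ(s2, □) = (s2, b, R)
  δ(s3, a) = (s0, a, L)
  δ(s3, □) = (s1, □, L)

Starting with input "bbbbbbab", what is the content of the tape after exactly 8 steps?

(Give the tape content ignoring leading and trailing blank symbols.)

Execution trace:
Initial: [s0]bbbbbbab
Step 1: δ(s0, b) = (s0, b, R) → b[s0]bbbbbab
Step 2: δ(s0, b) = (s0, b, R) → bb[s0]bbbbab
Step 3: δ(s0, b) = (s0, b, R) → bbb[s0]bbbab
Step 4: δ(s0, b) = (s0, b, R) → bbbb[s0]bbab
Step 5: δ(s0, b) = (s0, b, R) → bbbbb[s0]bab
Step 6: δ(s0, b) = (s0, b, R) → bbbbbb[s0]ab
Step 7: δ(s0, a) = (s0, a, R) → bbbbbba[s0]b
Step 8: δ(s0, b) = (s0, b, R) → bbbbbbab[s0]□

After 8 steps, the tape (ignoring leading/trailing blanks) is: bbbbbbab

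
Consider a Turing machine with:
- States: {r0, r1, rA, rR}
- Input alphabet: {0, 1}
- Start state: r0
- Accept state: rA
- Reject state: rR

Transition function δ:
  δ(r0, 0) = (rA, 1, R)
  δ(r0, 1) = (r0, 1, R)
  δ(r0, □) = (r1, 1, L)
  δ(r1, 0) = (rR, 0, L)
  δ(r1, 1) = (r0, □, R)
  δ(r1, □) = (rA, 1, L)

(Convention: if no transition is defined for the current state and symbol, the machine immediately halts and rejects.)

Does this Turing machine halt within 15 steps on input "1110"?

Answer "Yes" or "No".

Execution trace:
Initial: [r0]1110
Step 1: δ(r0, 1) = (r0, 1, R) → 1[r0]110
Step 2: δ(r0, 1) = (r0, 1, R) → 11[r0]10
Step 3: δ(r0, 1) = (r0, 1, R) → 111[r0]0
Step 4: δ(r0, 0) = (rA, 1, R) → 1111[rA]□

The machine reaches the accept state rA and halts.
The machine halted after 4 steps (within the 15-step bound).

Answer: Yes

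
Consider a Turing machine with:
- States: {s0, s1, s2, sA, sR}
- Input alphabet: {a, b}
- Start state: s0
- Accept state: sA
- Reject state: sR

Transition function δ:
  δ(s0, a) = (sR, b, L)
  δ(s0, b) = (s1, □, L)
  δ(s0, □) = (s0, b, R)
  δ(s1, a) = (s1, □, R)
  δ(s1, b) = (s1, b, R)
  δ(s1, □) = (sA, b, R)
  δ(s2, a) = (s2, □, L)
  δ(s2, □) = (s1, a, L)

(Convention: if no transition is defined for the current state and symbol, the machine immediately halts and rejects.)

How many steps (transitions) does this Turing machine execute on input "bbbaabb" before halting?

Execution trace:
Initial: [s0]bbbaabb
Step 1: δ(s0, b) = (s1, □, L) → [s1]□□bbaabb
Step 2: δ(s1, □) = (sA, b, R) → b[sA]□bbaabb

The machine reaches the accept state sA and halts.

The machine executed 2 steps before halting.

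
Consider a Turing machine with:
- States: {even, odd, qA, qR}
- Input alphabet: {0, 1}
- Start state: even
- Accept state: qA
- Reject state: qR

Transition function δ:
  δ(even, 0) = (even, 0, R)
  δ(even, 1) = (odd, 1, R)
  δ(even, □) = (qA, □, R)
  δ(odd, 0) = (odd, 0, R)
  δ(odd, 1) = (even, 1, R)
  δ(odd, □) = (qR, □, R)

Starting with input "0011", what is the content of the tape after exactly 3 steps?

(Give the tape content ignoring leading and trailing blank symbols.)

Execution trace:
Initial: [even]0011
Step 1: δ(even, 0) = (even, 0, R) → 0[even]011
Step 2: δ(even, 0) = (even, 0, R) → 00[even]11
Step 3: δ(even, 1) = (odd, 1, R) → 001[odd]1

After 3 steps, the tape (ignoring leading/trailing blanks) is: 0011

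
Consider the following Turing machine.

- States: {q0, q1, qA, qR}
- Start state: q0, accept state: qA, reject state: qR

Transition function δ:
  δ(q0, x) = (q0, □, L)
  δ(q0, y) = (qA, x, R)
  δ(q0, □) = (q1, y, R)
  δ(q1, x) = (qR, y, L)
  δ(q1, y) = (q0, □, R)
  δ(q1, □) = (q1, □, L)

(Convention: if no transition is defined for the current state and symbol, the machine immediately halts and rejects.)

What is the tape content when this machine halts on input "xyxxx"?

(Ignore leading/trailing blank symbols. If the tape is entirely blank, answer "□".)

Execution trace:
Initial: [q0]xyxxx
Step 1: δ(q0, x) = (q0, □, L) → [q0]□□yxxx
Step 2: δ(q0, □) = (q1, y, R) → y[q1]□yxxx
Step 3: δ(q1, □) = (q1, □, L) → [q1]y□yxxx
Step 4: δ(q1, y) = (q0, □, R) → □[q0]□yxxx
Step 5: δ(q0, □) = (q1, y, R) → □y[q1]yxxx
Step 6: δ(q1, y) = (q0, □, R) → □y□[q0]xxx
Step 7: δ(q0, x) = (q0, □, L) → □y[q0]□□xx
Step 8: δ(q0, □) = (q1, y, R) → □yy[q1]□xx
Step 9: δ(q1, □) = (q1, □, L) → □y[q1]y□xx
Step 10: δ(q1, y) = (q0, □, R) → □y□[q0]□xx
Step 11: δ(q0, □) = (q1, y, R) → □y□y[q1]xx
Step 12: δ(q1, x) = (qR, y, L) → □y□[qR]yyx

The machine reaches the reject state qR and halts.

Final tape (ignoring leading/trailing blanks): y□yyx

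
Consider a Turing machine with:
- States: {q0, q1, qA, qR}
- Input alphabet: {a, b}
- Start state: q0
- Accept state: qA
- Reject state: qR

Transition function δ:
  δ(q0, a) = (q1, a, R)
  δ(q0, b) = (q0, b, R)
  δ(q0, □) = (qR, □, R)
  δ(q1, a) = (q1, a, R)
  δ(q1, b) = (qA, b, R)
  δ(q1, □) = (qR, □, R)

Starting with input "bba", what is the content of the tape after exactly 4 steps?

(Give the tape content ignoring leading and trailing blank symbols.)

Execution trace:
Initial: [q0]bba
Step 1: δ(q0, b) = (q0, b, R) → b[q0]ba
Step 2: δ(q0, b) = (q0, b, R) → bb[q0]a
Step 3: δ(q0, a) = (q1, a, R) → bba[q1]□
Step 4: δ(q1, □) = (qR, □, R) → bba□[qR]□

The machine reaches the reject state qR and halts.

After 4 steps, the tape (ignoring leading/trailing blanks) is: bba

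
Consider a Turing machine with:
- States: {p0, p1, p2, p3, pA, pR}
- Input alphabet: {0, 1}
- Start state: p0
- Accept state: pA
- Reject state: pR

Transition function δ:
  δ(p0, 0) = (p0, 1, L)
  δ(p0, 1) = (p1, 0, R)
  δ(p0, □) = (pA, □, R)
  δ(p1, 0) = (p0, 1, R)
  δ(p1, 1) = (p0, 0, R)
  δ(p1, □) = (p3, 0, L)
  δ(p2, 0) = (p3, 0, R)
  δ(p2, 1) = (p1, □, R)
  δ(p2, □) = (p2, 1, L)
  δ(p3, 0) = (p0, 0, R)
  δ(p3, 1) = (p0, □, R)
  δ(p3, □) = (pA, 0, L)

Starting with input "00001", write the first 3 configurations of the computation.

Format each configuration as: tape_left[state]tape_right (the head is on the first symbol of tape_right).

Transitions applied:
Step 1: δ(p0, 0) = (p0, 1, L)
Step 2: δ(p0, □) = (pA, □, R)

The first 3 configurations are:
[p0]00001 ⊢ [p0]□10001 ⊢ □[pA]10001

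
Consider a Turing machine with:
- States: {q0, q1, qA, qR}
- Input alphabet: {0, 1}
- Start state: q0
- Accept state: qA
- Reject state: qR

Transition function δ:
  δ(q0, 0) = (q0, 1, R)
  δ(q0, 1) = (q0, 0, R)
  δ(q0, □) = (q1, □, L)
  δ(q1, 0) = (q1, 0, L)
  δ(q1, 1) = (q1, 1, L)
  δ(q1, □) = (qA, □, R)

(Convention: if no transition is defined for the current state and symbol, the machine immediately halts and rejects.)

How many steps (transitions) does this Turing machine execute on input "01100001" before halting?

Execution trace:
Initial: [q0]01100001
Step 1: δ(q0, 0) = (q0, 1, R) → 1[q0]1100001
Step 2: δ(q0, 1) = (q0, 0, R) → 10[q0]100001
Step 3: δ(q0, 1) = (q0, 0, R) → 100[q0]00001
Step 4: δ(q0, 0) = (q0, 1, R) → 1001[q0]0001
Step 5: δ(q0, 0) = (q0, 1, R) → 10011[q0]001
Step 6: δ(q0, 0) = (q0, 1, R) → 100111[q0]01
Step 7: δ(q0, 0) = (q0, 1, R) → 1001111[q0]1
Step 8: δ(q0, 1) = (q0, 0, R) → 10011110[q0]□
Step 9: δ(q0, □) = (q1, □, L) → 1001111[q1]0□
Step 10: δ(q1, 0) = (q1, 0, L) → 100111[q1]10□
Step 11: δ(q1, 1) = (q1, 1, L) → 10011[q1]110□
Step 12: δ(q1, 1) = (q1, 1, L) → 1001[q1]1110□
Step 13: δ(q1, 1) = (q1, 1, L) → 100[q1]11110□
Step 14: δ(q1, 1) = (q1, 1, L) → 10[q1]011110□
Step 15: δ(q1, 0) = (q1, 0, L) → 1[q1]0011110□
Step 16: δ(q1, 0) = (q1, 0, L) → [q1]10011110□
Step 17: δ(q1, 1) = (q1, 1, L) → [q1]□10011110□
Step 18: δ(q1, □) = (qA, □, R) → □[qA]10011110□

The machine reaches the accept state qA and halts.

The machine executed 18 steps before halting.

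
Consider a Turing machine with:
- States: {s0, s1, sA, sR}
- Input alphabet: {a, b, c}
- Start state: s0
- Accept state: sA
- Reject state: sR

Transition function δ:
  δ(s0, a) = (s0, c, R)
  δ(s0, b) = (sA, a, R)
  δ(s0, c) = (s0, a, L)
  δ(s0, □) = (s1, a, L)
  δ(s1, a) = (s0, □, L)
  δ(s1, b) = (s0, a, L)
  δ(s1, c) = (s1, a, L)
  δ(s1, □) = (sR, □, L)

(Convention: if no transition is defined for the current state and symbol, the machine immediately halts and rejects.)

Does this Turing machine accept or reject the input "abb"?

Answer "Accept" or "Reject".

Execution trace:
Initial: [s0]abb
Step 1: δ(s0, a) = (s0, c, R) → c[s0]bb
Step 2: δ(s0, b) = (sA, a, R) → ca[sA]b

The machine reaches the accept state sA and halts.

Answer: Accept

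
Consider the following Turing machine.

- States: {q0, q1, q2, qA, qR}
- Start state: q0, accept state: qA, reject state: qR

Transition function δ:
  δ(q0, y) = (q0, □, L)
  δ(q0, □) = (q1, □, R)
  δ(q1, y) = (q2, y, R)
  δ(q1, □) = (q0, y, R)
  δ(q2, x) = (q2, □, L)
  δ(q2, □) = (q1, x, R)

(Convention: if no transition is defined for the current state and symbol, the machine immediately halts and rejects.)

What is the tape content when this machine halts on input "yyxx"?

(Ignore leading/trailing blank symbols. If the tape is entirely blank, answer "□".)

Execution trace:
Initial: [q0]yyxx
Step 1: δ(q0, y) = (q0, □, L) → [q0]□□yxx
Step 2: δ(q0, □) = (q1, □, R) → □[q1]□yxx
Step 3: δ(q1, □) = (q0, y, R) → □y[q0]yxx
Step 4: δ(q0, y) = (q0, □, L) → □[q0]y□xx
Step 5: δ(q0, y) = (q0, □, L) → [q0]□□□xx
Step 6: δ(q0, □) = (q1, □, R) → □[q1]□□xx
Step 7: δ(q1, □) = (q0, y, R) → □y[q0]□xx
Step 8: δ(q0, □) = (q1, □, R) → □y□[q1]xx

No transition is defined for δ(q1, x). By convention the machine halts and rejects.

Final tape (ignoring leading/trailing blanks): y□xx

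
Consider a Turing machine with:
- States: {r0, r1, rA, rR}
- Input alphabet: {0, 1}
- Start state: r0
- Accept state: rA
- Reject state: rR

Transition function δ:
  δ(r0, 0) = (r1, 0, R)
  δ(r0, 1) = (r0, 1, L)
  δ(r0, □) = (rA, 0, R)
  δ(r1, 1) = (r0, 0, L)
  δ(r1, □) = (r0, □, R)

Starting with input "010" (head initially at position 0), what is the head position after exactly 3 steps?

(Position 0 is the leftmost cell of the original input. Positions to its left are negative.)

Execution trace (head position shown):
Step 0: [r0]010  (head at position 0)
Step 1: move right → 0[r1]10  (head at position 1)
Step 2: move left → [r0]000  (head at position 0)
Step 3: move right → 0[r1]00  (head at position 1)

After 3 steps, the head is at position 1.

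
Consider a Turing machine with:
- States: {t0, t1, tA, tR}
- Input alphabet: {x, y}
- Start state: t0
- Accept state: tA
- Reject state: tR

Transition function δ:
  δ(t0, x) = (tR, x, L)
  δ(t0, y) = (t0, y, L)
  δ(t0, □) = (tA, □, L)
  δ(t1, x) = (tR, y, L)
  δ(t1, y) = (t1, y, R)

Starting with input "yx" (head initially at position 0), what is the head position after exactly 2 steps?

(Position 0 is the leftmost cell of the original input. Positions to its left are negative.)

Execution trace (head position shown):
Step 0: [t0]yx  (head at position 0)
Step 1: move left → [t0]□yx  (head at position -1)
Step 2: move left → [tA]□□yx  (head at position -2)

After 2 steps, the head is at position -2.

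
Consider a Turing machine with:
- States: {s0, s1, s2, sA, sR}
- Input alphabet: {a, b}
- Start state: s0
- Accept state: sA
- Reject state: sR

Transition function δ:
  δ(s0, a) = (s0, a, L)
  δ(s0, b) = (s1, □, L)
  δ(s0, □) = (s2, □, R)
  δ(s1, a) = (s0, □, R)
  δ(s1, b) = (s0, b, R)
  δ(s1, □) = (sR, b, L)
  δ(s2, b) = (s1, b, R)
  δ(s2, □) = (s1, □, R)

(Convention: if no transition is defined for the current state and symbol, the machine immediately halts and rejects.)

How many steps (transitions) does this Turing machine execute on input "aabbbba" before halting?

Execution trace:
Initial: [s0]aabbbba
Step 1: δ(s0, a) = (s0, a, L) → [s0]□aabbbba
Step 2: δ(s0, □) = (s2, □, R) → □[s2]aabbbba

No transition is defined for δ(s2, a). By convention the machine halts and rejects.

The machine executed 2 steps before halting.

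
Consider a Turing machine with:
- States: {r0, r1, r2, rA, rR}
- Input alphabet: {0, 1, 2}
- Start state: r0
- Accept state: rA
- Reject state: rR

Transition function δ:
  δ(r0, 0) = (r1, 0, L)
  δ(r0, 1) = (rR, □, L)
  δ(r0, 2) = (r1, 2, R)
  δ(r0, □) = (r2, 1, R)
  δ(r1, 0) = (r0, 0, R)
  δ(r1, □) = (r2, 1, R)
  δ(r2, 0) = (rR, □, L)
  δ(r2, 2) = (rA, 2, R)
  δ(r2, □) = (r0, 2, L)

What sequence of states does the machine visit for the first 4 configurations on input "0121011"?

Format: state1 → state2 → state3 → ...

Execution trace:
Initial: [r0]0121011
Step 1: δ(r0, 0) = (r1, 0, L) → [r1]□0121011
Step 2: δ(r1, □) = (r2, 1, R) → 1[r2]0121011
Step 3: δ(r2, 0) = (rR, □, L) → [rR]1□121011

The machine reaches the reject state rR and halts.

State sequence: r0 → r1 → r2 → rR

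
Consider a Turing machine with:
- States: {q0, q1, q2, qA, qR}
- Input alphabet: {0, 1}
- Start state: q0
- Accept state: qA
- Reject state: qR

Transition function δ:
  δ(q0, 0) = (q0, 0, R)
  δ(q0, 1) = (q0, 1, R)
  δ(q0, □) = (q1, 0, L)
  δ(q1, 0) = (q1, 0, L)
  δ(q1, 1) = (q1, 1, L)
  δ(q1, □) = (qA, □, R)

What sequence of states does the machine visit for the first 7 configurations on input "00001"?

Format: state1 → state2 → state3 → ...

Execution trace:
Initial: [q0]00001
Step 1: δ(q0, 0) = (q0, 0, R) → 0[q0]0001
Step 2: δ(q0, 0) = (q0, 0, R) → 00[q0]001
Step 3: δ(q0, 0) = (q0, 0, R) → 000[q0]01
Step 4: δ(q0, 0) = (q0, 0, R) → 0000[q0]1
Step 5: δ(q0, 1) = (q0, 1, R) → 00001[q0]□
Step 6: δ(q0, □) = (q1, 0, L) → 0000[q1]10

State sequence: q0 → q0 → q0 → q0 → q0 → q0 → q1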